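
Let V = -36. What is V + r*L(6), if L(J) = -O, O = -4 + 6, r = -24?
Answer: 12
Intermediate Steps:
O = 2
L(J) = -2 (L(J) = -1*2 = -2)
V + r*L(6) = -36 - 24*(-2) = -36 + 48 = 12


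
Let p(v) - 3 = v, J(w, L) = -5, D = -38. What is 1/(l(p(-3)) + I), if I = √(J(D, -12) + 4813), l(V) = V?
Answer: √1202/2404 ≈ 0.014422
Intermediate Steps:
p(v) = 3 + v
I = 2*√1202 (I = √(-5 + 4813) = √4808 = 2*√1202 ≈ 69.340)
1/(l(p(-3)) + I) = 1/((3 - 3) + 2*√1202) = 1/(0 + 2*√1202) = 1/(2*√1202) = √1202/2404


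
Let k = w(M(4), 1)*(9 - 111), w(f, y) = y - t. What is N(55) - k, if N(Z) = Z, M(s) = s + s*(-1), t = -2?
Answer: 361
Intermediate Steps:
M(s) = 0 (M(s) = s - s = 0)
w(f, y) = 2 + y (w(f, y) = y - 1*(-2) = y + 2 = 2 + y)
k = -306 (k = (2 + 1)*(9 - 111) = 3*(-102) = -306)
N(55) - k = 55 - 1*(-306) = 55 + 306 = 361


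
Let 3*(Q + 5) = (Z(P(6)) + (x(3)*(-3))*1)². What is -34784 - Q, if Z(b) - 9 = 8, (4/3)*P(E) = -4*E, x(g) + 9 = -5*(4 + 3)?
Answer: -126538/3 ≈ -42179.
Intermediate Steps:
x(g) = -44 (x(g) = -9 - 5*(4 + 3) = -9 - 5*7 = -9 - 35 = -44)
P(E) = -3*E (P(E) = 3*(-4*E)/4 = -3*E)
Z(b) = 17 (Z(b) = 9 + 8 = 17)
Q = 22186/3 (Q = -5 + (17 - 44*(-3)*1)²/3 = -5 + (17 + 132*1)²/3 = -5 + (17 + 132)²/3 = -5 + (⅓)*149² = -5 + (⅓)*22201 = -5 + 22201/3 = 22186/3 ≈ 7395.3)
-34784 - Q = -34784 - 1*22186/3 = -34784 - 22186/3 = -126538/3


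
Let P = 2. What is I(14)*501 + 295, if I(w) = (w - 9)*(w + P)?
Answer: 40375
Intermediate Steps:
I(w) = (-9 + w)*(2 + w) (I(w) = (w - 9)*(w + 2) = (-9 + w)*(2 + w))
I(14)*501 + 295 = (-18 + 14**2 - 7*14)*501 + 295 = (-18 + 196 - 98)*501 + 295 = 80*501 + 295 = 40080 + 295 = 40375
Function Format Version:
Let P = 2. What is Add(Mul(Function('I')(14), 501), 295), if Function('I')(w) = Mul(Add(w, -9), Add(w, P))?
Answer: 40375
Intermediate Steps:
Function('I')(w) = Mul(Add(-9, w), Add(2, w)) (Function('I')(w) = Mul(Add(w, -9), Add(w, 2)) = Mul(Add(-9, w), Add(2, w)))
Add(Mul(Function('I')(14), 501), 295) = Add(Mul(Add(-18, Pow(14, 2), Mul(-7, 14)), 501), 295) = Add(Mul(Add(-18, 196, -98), 501), 295) = Add(Mul(80, 501), 295) = Add(40080, 295) = 40375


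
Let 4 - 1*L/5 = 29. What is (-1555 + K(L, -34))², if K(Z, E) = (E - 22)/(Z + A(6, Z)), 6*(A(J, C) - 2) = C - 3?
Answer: 453126883609/187489 ≈ 2.4168e+6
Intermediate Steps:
A(J, C) = 3/2 + C/6 (A(J, C) = 2 + (C - 3)/6 = 2 + (-3 + C)/6 = 2 + (-½ + C/6) = 3/2 + C/6)
L = -125 (L = 20 - 5*29 = 20 - 145 = -125)
K(Z, E) = (-22 + E)/(3/2 + 7*Z/6) (K(Z, E) = (E - 22)/(Z + (3/2 + Z/6)) = (-22 + E)/(3/2 + 7*Z/6))
(-1555 + K(L, -34))² = (-1555 + 6*(-22 - 34)/(9 + 7*(-125)))² = (-1555 + 6*(-56)/(9 - 875))² = (-1555 + 6*(-56)/(-866))² = (-1555 + 6*(-1/866)*(-56))² = (-1555 + 168/433)² = (-673147/433)² = 453126883609/187489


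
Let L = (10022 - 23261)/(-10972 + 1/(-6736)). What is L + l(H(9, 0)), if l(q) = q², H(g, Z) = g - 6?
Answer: 754344441/73907393 ≈ 10.207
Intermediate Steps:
H(g, Z) = -6 + g
L = 89177904/73907393 (L = -13239/(-10972 - 1/6736) = -13239/(-73907393/6736) = -13239*(-6736/73907393) = 89177904/73907393 ≈ 1.2066)
L + l(H(9, 0)) = 89177904/73907393 + (-6 + 9)² = 89177904/73907393 + 3² = 89177904/73907393 + 9 = 754344441/73907393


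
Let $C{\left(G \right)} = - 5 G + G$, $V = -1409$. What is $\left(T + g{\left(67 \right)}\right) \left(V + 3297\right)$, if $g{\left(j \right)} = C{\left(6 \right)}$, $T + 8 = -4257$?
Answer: $-8097632$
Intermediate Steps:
$C{\left(G \right)} = - 4 G$
$T = -4265$ ($T = -8 - 4257 = -4265$)
$g{\left(j \right)} = -24$ ($g{\left(j \right)} = \left(-4\right) 6 = -24$)
$\left(T + g{\left(67 \right)}\right) \left(V + 3297\right) = \left(-4265 - 24\right) \left(-1409 + 3297\right) = \left(-4289\right) 1888 = -8097632$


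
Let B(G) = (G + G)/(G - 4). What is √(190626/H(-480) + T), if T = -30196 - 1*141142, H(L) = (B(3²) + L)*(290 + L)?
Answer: 3*I*√4332654439838/15086 ≈ 413.93*I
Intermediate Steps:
B(G) = 2*G/(-4 + G) (B(G) = (2*G)/(-4 + G) = 2*G/(-4 + G))
H(L) = (290 + L)*(18/5 + L) (H(L) = (2*3²/(-4 + 3²) + L)*(290 + L) = (2*9/(-4 + 9) + L)*(290 + L) = (2*9/5 + L)*(290 + L) = (2*9*(⅕) + L)*(290 + L) = (18/5 + L)*(290 + L) = (290 + L)*(18/5 + L))
T = -171338 (T = -30196 - 141142 = -171338)
√(190626/H(-480) + T) = √(190626/(1044 + (-480)² + (1468/5)*(-480)) - 171338) = √(190626/(1044 + 230400 - 140928) - 171338) = √(190626/90516 - 171338) = √(190626*(1/90516) - 171338) = √(31771/15086 - 171338) = √(-2584773297/15086) = 3*I*√4332654439838/15086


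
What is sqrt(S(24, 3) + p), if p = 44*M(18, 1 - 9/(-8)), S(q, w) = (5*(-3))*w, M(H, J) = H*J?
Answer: 3*sqrt(182) ≈ 40.472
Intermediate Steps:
S(q, w) = -15*w
p = 1683 (p = 44*(18*(1 - 9/(-8))) = 44*(18*(1 - 9*(-1)/8)) = 44*(18*(1 - 1*(-9/8))) = 44*(18*(1 + 9/8)) = 44*(18*(17/8)) = 44*(153/4) = 1683)
sqrt(S(24, 3) + p) = sqrt(-15*3 + 1683) = sqrt(-45 + 1683) = sqrt(1638) = 3*sqrt(182)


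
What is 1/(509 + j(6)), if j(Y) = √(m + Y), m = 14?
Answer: 509/259061 - 2*√5/259061 ≈ 0.0019475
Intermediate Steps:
j(Y) = √(14 + Y)
1/(509 + j(6)) = 1/(509 + √(14 + 6)) = 1/(509 + √20) = 1/(509 + 2*√5)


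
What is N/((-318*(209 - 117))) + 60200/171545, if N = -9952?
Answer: 86710676/125468013 ≈ 0.69110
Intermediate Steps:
N/((-318*(209 - 117))) + 60200/171545 = -9952*(-1/(318*(209 - 117))) + 60200/171545 = -9952/((-318*92)) + 60200*(1/171545) = -9952/(-29256) + 12040/34309 = -9952*(-1/29256) + 12040/34309 = 1244/3657 + 12040/34309 = 86710676/125468013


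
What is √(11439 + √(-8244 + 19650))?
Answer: √(11439 + √11406) ≈ 107.45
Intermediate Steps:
√(11439 + √(-8244 + 19650)) = √(11439 + √11406)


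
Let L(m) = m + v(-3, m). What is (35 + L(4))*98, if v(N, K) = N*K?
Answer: 2646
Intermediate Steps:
v(N, K) = K*N
L(m) = -2*m (L(m) = m + m*(-3) = m - 3*m = -2*m)
(35 + L(4))*98 = (35 - 2*4)*98 = (35 - 8)*98 = 27*98 = 2646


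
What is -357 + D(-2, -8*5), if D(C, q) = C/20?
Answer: -3571/10 ≈ -357.10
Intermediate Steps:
D(C, q) = C/20 (D(C, q) = C*(1/20) = C/20)
-357 + D(-2, -8*5) = -357 + (1/20)*(-2) = -357 - ⅒ = -3571/10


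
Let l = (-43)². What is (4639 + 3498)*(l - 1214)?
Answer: 5166995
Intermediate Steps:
l = 1849
(4639 + 3498)*(l - 1214) = (4639 + 3498)*(1849 - 1214) = 8137*635 = 5166995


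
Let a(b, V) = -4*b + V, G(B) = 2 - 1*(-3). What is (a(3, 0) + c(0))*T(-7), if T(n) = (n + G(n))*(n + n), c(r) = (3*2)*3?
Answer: 168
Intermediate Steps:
G(B) = 5 (G(B) = 2 + 3 = 5)
a(b, V) = V - 4*b
c(r) = 18 (c(r) = 6*3 = 18)
T(n) = 2*n*(5 + n) (T(n) = (n + 5)*(n + n) = (5 + n)*(2*n) = 2*n*(5 + n))
(a(3, 0) + c(0))*T(-7) = ((0 - 4*3) + 18)*(2*(-7)*(5 - 7)) = ((0 - 12) + 18)*(2*(-7)*(-2)) = (-12 + 18)*28 = 6*28 = 168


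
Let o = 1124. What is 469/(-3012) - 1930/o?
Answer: -1585079/846372 ≈ -1.8728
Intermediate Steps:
469/(-3012) - 1930/o = 469/(-3012) - 1930/1124 = 469*(-1/3012) - 1930*1/1124 = -469/3012 - 965/562 = -1585079/846372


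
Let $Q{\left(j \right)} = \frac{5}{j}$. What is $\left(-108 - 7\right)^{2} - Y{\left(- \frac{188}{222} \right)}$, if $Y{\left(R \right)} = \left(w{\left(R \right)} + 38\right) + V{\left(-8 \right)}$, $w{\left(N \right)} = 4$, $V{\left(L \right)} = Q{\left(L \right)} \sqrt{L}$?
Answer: $13183 + \frac{5 i \sqrt{2}}{4} \approx 13183.0 + 1.7678 i$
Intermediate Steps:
$V{\left(L \right)} = \frac{5}{\sqrt{L}}$ ($V{\left(L \right)} = \frac{5}{L} \sqrt{L} = \frac{5}{\sqrt{L}}$)
$Y{\left(R \right)} = 42 - \frac{5 i \sqrt{2}}{4}$ ($Y{\left(R \right)} = \left(4 + 38\right) + \frac{5}{2 i \sqrt{2}} = 42 + 5 \left(- \frac{i \sqrt{2}}{4}\right) = 42 - \frac{5 i \sqrt{2}}{4}$)
$\left(-108 - 7\right)^{2} - Y{\left(- \frac{188}{222} \right)} = \left(-108 - 7\right)^{2} - \left(42 - \frac{5 i \sqrt{2}}{4}\right) = \left(-115\right)^{2} - \left(42 - \frac{5 i \sqrt{2}}{4}\right) = 13225 - \left(42 - \frac{5 i \sqrt{2}}{4}\right) = 13183 + \frac{5 i \sqrt{2}}{4}$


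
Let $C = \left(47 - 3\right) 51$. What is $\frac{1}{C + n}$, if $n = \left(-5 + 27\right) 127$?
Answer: $\frac{1}{5038} \approx 0.00019849$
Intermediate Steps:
$C = 2244$ ($C = 44 \cdot 51 = 2244$)
$n = 2794$ ($n = 22 \cdot 127 = 2794$)
$\frac{1}{C + n} = \frac{1}{2244 + 2794} = \frac{1}{5038}$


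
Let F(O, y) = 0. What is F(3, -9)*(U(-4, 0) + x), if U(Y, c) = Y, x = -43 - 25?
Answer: 0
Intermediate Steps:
x = -68
F(3, -9)*(U(-4, 0) + x) = 0*(-4 - 68) = 0*(-72) = 0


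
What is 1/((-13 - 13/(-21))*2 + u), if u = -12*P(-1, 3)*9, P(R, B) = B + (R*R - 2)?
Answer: -21/5056 ≈ -0.0041535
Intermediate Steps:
P(R, B) = -2 + B + R**2 (P(R, B) = B + (R**2 - 2) = B + (-2 + R**2) = -2 + B + R**2)
u = -216 (u = -12*(-2 + 3 + (-1)**2)*9 = -12*(-2 + 3 + 1)*9 = -12*2*9 = -24*9 = -216)
1/((-13 - 13/(-21))*2 + u) = 1/((-13 - 13/(-21))*2 - 216) = 1/((-13 - 13*(-1/21))*2 - 216) = 1/((-13 + 13/21)*2 - 216) = 1/(-260/21*2 - 216) = 1/(-520/21 - 216) = 1/(-5056/21) = -21/5056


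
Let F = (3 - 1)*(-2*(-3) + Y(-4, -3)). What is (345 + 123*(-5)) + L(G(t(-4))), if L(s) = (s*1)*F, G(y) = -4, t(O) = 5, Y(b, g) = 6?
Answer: -366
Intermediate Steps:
F = 24 (F = (3 - 1)*(-2*(-3) + 6) = 2*(6 + 6) = 2*12 = 24)
L(s) = 24*s (L(s) = (s*1)*24 = s*24 = 24*s)
(345 + 123*(-5)) + L(G(t(-4))) = (345 + 123*(-5)) + 24*(-4) = (345 - 615) - 96 = -270 - 96 = -366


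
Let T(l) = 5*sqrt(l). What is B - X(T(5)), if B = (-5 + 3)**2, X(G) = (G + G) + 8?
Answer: -4 - 10*sqrt(5) ≈ -26.361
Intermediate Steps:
X(G) = 8 + 2*G (X(G) = 2*G + 8 = 8 + 2*G)
B = 4 (B = (-2)**2 = 4)
B - X(T(5)) = 4 - (8 + 2*(5*sqrt(5))) = 4 - (8 + 10*sqrt(5)) = 4 + (-8 - 10*sqrt(5)) = -4 - 10*sqrt(5)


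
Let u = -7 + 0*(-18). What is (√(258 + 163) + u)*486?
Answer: -3402 + 486*√421 ≈ 6569.9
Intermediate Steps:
u = -7 (u = -7 + 0 = -7)
(√(258 + 163) + u)*486 = (√(258 + 163) - 7)*486 = (√421 - 7)*486 = (-7 + √421)*486 = -3402 + 486*√421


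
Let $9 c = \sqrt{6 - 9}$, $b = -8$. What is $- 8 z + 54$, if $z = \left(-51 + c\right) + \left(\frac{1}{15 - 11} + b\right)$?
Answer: $524 - \frac{8 i \sqrt{3}}{9} \approx 524.0 - 1.5396 i$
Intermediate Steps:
$c = \frac{i \sqrt{3}}{9}$ ($c = \frac{\sqrt{6 - 9}}{9} = \frac{\sqrt{-3}}{9} = \frac{i \sqrt{3}}{9} \approx 0.19245 i$)
$z = - \frac{235}{4} + \frac{i \sqrt{3}}{9}$ ($z = \left(-51 + \frac{i \sqrt{3}}{9}\right) - \left(8 - \frac{1}{15 - 11}\right) = \left(-51 + \frac{i \sqrt{3}}{9}\right) - \left(8 - \frac{1}{4}\right) = \left(-51 + \frac{i \sqrt{3}}{9}\right) + \left(\frac{1}{4} - 8\right) = \left(-51 + \frac{i \sqrt{3}}{9}\right) - \frac{31}{4} = - \frac{235}{4} + \frac{i \sqrt{3}}{9} \approx -58.75 + 0.19245 i$)
$- 8 z + 54 = - 8 \left(- \frac{235}{4} + \frac{i \sqrt{3}}{9}\right) + 54 = \left(470 - \frac{8 i \sqrt{3}}{9}\right) + 54 = 524 - \frac{8 i \sqrt{3}}{9}$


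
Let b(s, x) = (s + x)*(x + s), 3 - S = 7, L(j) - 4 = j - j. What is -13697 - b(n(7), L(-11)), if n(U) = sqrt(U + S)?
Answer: -13716 - 8*sqrt(3) ≈ -13730.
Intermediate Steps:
L(j) = 4 (L(j) = 4 + (j - j) = 4 + 0 = 4)
S = -4 (S = 3 - 1*7 = 3 - 7 = -4)
n(U) = sqrt(-4 + U) (n(U) = sqrt(U - 4) = sqrt(-4 + U))
b(s, x) = (s + x)**2 (b(s, x) = (s + x)*(s + x) = (s + x)**2)
-13697 - b(n(7), L(-11)) = -13697 - (sqrt(-4 + 7) + 4)**2 = -13697 - (sqrt(3) + 4)**2 = -13697 - (4 + sqrt(3))**2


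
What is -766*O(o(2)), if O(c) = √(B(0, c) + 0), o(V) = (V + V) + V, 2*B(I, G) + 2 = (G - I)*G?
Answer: -766*√17 ≈ -3158.3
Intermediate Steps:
B(I, G) = -1 + G*(G - I)/2 (B(I, G) = -1 + ((G - I)*G)/2 = -1 + (G*(G - I))/2 = -1 + G*(G - I)/2)
o(V) = 3*V (o(V) = 2*V + V = 3*V)
O(c) = √(-1 + c²/2) (O(c) = √((-1 + c²/2 - ½*c*0) + 0) = √((-1 + c²/2 + 0) + 0) = √((-1 + c²/2) + 0) = √(-1 + c²/2))
-766*O(o(2)) = -383*√(-4 + 2*(3*2)²) = -383*√(-4 + 2*6²) = -383*√(-4 + 2*36) = -383*√(-4 + 72) = -383*√68 = -383*2*√17 = -766*√17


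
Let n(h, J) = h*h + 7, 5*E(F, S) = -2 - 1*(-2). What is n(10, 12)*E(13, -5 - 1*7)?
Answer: 0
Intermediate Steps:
E(F, S) = 0 (E(F, S) = (-2 - 1*(-2))/5 = (-2 + 2)/5 = (⅕)*0 = 0)
n(h, J) = 7 + h² (n(h, J) = h² + 7 = 7 + h²)
n(10, 12)*E(13, -5 - 1*7) = (7 + 10²)*0 = (7 + 100)*0 = 107*0 = 0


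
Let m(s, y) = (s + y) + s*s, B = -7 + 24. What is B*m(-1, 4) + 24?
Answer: 92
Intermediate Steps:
B = 17
m(s, y) = s + y + s**2 (m(s, y) = (s + y) + s**2 = s + y + s**2)
B*m(-1, 4) + 24 = 17*(-1 + 4 + (-1)**2) + 24 = 17*(-1 + 4 + 1) + 24 = 17*4 + 24 = 68 + 24 = 92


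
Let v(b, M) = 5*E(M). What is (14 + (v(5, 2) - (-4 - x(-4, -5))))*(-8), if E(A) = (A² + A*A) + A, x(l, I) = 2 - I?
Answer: -600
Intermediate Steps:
E(A) = A + 2*A² (E(A) = (A² + A²) + A = 2*A² + A = A + 2*A²)
v(b, M) = 5*M*(1 + 2*M) (v(b, M) = 5*(M*(1 + 2*M)) = 5*M*(1 + 2*M))
(14 + (v(5, 2) - (-4 - x(-4, -5))))*(-8) = (14 + (5*2*(1 + 2*2) - (-4 - (2 - 1*(-5)))))*(-8) = (14 + (5*2*(1 + 4) - (-4 - (2 + 5))))*(-8) = (14 + (5*2*5 - (-4 - 1*7)))*(-8) = (14 + (50 - (-4 - 7)))*(-8) = (14 + (50 - 1*(-11)))*(-8) = (14 + (50 + 11))*(-8) = (14 + 61)*(-8) = 75*(-8) = -600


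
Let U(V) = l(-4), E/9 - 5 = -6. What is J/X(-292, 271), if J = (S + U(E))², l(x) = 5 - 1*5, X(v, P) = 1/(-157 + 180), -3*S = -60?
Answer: 9200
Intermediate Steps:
S = 20 (S = -⅓*(-60) = 20)
E = -9 (E = 45 + 9*(-6) = 45 - 54 = -9)
X(v, P) = 1/23
l(x) = 0 (l(x) = 5 - 5 = 0)
U(V) = 0
J = 400 (J = (20 + 0)² = 20² = 400)
J/X(-292, 271) = 400/(1/23) = 400*23 = 9200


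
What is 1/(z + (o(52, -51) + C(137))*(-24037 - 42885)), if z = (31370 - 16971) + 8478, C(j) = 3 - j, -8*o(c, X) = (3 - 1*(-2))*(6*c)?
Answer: 1/22040215 ≈ 4.5372e-8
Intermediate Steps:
o(c, X) = -15*c/4 (o(c, X) = -(3 - 1*(-2))*6*c/8 = -(3 + 2)*6*c/8 = -5*6*c/8 = -15*c/4)
z = 22877 (z = 14399 + 8478 = 22877)
1/(z + (o(52, -51) + C(137))*(-24037 - 42885)) = 1/(22877 + (-15/4*52 + (3 - 1*137))*(-24037 - 42885)) = 1/(22877 + (-195 + (3 - 137))*(-66922)) = 1/(22877 + (-195 - 134)*(-66922)) = 1/(22877 - 329*(-66922)) = 1/(22877 + 22017338) = 1/22040215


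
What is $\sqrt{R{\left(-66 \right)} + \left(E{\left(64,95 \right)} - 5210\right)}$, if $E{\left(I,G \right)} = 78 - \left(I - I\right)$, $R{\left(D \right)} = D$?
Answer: $i \sqrt{5198} \approx 72.097 i$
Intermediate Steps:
$E{\left(I,G \right)} = 78$ ($E{\left(I,G \right)} = 78 - 0 = 78 + 0 = 78$)
$\sqrt{R{\left(-66 \right)} + \left(E{\left(64,95 \right)} - 5210\right)} = \sqrt{-66 + \left(78 - 5210\right)} = \sqrt{-66 - 5132} = \sqrt{-5198} = i \sqrt{5198}$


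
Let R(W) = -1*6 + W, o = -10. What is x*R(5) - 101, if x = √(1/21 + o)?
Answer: -101 - I*√4389/21 ≈ -101.0 - 3.1547*I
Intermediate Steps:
R(W) = -6 + W
x = I*√4389/21 (x = √(1/21 - 10) = √(-209/21) = I*√4389/21 ≈ 3.1547*I)
x*R(5) - 101 = (I*√4389/21)*(-6 + 5) - 101 = (I*√4389/21)*(-1) - 101 = -I*√4389/21 - 101 = -101 - I*√4389/21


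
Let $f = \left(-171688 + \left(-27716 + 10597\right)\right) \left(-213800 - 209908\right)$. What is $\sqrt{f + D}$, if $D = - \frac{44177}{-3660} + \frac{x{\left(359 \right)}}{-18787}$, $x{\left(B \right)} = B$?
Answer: $\frac{19 \sqrt{261935645871696863128095}}{34380210} \approx 2.8284 \cdot 10^{5}$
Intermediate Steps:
$D = \frac{828639359}{68760420}$ ($D = - \frac{44177}{-3660} + \frac{359}{-18787} = \left(-44177\right) \left(- \frac{1}{3660}\right) + 359 \left(- \frac{1}{18787}\right) = \frac{44177}{3660} - \frac{359}{18787} = \frac{828639359}{68760420} \approx 12.051$)
$f = 79999036356$ ($f = \left(-171688 - 17119\right) \left(-423708\right) = \left(-188807\right) \left(-423708\right) = 79999036356$)
$\sqrt{f + D} = \sqrt{79999036356 + \frac{828639359}{68760420}} = \sqrt{\frac{5500767340262468879}{68760420}} = \frac{19 \sqrt{261935645871696863128095}}{34380210}$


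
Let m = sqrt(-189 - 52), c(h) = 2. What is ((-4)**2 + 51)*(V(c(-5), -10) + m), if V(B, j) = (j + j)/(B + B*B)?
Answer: -670/3 + 67*I*sqrt(241) ≈ -223.33 + 1040.1*I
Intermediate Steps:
m = I*sqrt(241) (m = sqrt(-241) = I*sqrt(241) ≈ 15.524*I)
V(B, j) = 2*j/(B + B**2) (V(B, j) = (2*j)/(B + B**2) = 2*j/(B + B**2))
((-4)**2 + 51)*(V(c(-5), -10) + m) = ((-4)**2 + 51)*(2*(-10)/(2*(1 + 2)) + I*sqrt(241)) = (16 + 51)*(2*(-10)*(1/2)/3 + I*sqrt(241)) = 67*(2*(-10)*(1/2)*(1/3) + I*sqrt(241)) = 67*(-10/3 + I*sqrt(241)) = -670/3 + 67*I*sqrt(241)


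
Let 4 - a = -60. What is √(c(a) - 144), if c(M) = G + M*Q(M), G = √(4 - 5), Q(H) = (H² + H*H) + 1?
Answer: √(524208 + I) ≈ 724.02 + 0.e-3*I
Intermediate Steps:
Q(H) = 1 + 2*H² (Q(H) = (H² + H²) + 1 = 2*H² + 1 = 1 + 2*H²)
a = 64 (a = 4 - 1*(-60) = 4 + 60 = 64)
G = I (G = √(-1) = I ≈ 1.0*I)
c(M) = I + M*(1 + 2*M²)
√(c(a) - 144) = √((I + 64 + 2*64³) - 144) = √((I + 64 + 2*262144) - 144) = √((I + 64 + 524288) - 144) = √((524352 + I) - 144) = √(524208 + I)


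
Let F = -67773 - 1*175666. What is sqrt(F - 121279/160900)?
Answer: I*sqrt(63023655313811)/16090 ≈ 493.4*I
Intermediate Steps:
F = -243439 (F = -67773 - 175666 = -243439)
sqrt(F - 121279/160900) = sqrt(-243439 - 121279/160900) = sqrt(-39169456379/160900) = I*sqrt(63023655313811)/16090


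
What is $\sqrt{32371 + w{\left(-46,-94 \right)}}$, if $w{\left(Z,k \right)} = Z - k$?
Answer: $\sqrt{32419} \approx 180.05$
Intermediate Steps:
$\sqrt{32371 + w{\left(-46,-94 \right)}} = \sqrt{32371 - -48} = \sqrt{32371 + \left(-46 + 94\right)} = \sqrt{32371 + 48} = \sqrt{32419}$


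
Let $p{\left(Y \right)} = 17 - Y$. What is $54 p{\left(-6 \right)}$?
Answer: $1242$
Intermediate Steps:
$54 p{\left(-6 \right)} = 54 \left(17 - -6\right) = 54 \left(17 + 6\right) = 54 \cdot 23 = 1242$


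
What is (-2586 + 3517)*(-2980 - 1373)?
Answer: -4052643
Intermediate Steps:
(-2586 + 3517)*(-2980 - 1373) = 931*(-4353) = -4052643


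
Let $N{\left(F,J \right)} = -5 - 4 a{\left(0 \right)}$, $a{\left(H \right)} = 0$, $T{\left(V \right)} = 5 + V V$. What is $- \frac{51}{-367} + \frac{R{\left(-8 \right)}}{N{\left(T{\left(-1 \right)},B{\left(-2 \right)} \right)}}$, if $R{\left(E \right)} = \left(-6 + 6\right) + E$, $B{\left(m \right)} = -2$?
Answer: $\frac{3191}{1835} \approx 1.739$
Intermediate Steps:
$T{\left(V \right)} = 5 + V^{2}$
$R{\left(E \right)} = E$ ($R{\left(E \right)} = 0 + E = E$)
$N{\left(F,J \right)} = -5$ ($N{\left(F,J \right)} = -5 - 0 = -5 + 0 = -5$)
$- \frac{51}{-367} + \frac{R{\left(-8 \right)}}{N{\left(T{\left(-1 \right)},B{\left(-2 \right)} \right)}} = - \frac{51}{-367} - \frac{8}{-5} = \left(-51\right) \left(- \frac{1}{367}\right) - - \frac{8}{5} = \frac{51}{367} + \frac{8}{5} = \frac{3191}{1835}$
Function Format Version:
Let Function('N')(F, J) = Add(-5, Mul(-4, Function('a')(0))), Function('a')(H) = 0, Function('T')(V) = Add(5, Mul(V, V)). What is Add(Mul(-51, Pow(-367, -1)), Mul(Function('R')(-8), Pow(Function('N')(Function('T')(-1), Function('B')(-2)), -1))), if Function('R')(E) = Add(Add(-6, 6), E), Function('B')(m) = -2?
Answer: Rational(3191, 1835) ≈ 1.7390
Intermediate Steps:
Function('T')(V) = Add(5, Pow(V, 2))
Function('R')(E) = E (Function('R')(E) = Add(0, E) = E)
Function('N')(F, J) = -5 (Function('N')(F, J) = Add(-5, Mul(-4, 0)) = Add(-5, 0) = -5)
Add(Mul(-51, Pow(-367, -1)), Mul(Function('R')(-8), Pow(Function('N')(Function('T')(-1), Function('B')(-2)), -1))) = Add(Mul(-51, Pow(-367, -1)), Mul(-8, Pow(-5, -1))) = Add(Mul(-51, Rational(-1, 367)), Mul(-8, Rational(-1, 5))) = Add(Rational(51, 367), Rational(8, 5)) = Rational(3191, 1835)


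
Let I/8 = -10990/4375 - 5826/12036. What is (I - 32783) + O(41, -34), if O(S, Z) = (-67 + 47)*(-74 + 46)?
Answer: -4042963661/125375 ≈ -32247.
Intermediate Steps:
O(S, Z) = 560 (O(S, Z) = -20*(-28) = 560)
I = -3005036/125375 (I = 8*(-10990/4375 - 5826/12036) = 8*(-10990*1/4375 - 5826*1/12036) = 8*(-314/125 - 971/2006) = 8*(-751259/250750) = -3005036/125375 ≈ -23.968)
(I - 32783) + O(41, -34) = (-3005036/125375 - 32783) + 560 = -4113173661/125375 + 560 = -4042963661/125375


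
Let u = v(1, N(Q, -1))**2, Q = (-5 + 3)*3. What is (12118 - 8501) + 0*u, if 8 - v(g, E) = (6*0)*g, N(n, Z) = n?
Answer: 3617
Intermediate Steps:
Q = -6 (Q = -2*3 = -6)
v(g, E) = 8 (v(g, E) = 8 - 6*0*g = 8 - 0*g = 8 - 1*0 = 8 + 0 = 8)
u = 64 (u = 8**2 = 64)
(12118 - 8501) + 0*u = (12118 - 8501) + 0*64 = 3617 + 0 = 3617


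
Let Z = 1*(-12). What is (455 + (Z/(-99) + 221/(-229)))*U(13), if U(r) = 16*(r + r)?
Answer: 1427736128/7557 ≈ 1.8893e+5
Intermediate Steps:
Z = -12
U(r) = 32*r (U(r) = 16*(2*r) = 32*r)
(455 + (Z/(-99) + 221/(-229)))*U(13) = (455 + (-12/(-99) + 221/(-229)))*(32*13) = (455 + (-12*(-1/99) + 221*(-1/229)))*416 = (455 + (4/33 - 221/229))*416 = (455 - 6377/7557)*416 = (3432058/7557)*416 = 1427736128/7557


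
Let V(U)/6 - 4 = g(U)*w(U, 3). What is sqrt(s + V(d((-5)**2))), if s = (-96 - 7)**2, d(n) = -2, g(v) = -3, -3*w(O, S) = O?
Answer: sqrt(10621) ≈ 103.06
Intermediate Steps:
w(O, S) = -O/3
V(U) = 24 + 6*U (V(U) = 24 + 6*(-(-1)*U) = 24 + 6*U)
s = 10609 (s = (-103)**2 = 10609)
sqrt(s + V(d((-5)**2))) = sqrt(10609 + (24 + 6*(-2))) = sqrt(10609 + (24 - 12)) = sqrt(10609 + 12) = sqrt(10621)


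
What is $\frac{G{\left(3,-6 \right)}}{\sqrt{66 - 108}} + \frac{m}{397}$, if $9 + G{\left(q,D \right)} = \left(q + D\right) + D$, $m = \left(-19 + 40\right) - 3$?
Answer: $\frac{18}{397} + \frac{3 i \sqrt{42}}{7} \approx 0.04534 + 2.7775 i$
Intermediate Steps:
$m = 18$ ($m = 21 - 3 = 18$)
$G{\left(q,D \right)} = -9 + q + 2 D$ ($G{\left(q,D \right)} = -9 + \left(\left(q + D\right) + D\right) = -9 + \left(\left(D + q\right) + D\right) = -9 + \left(q + 2 D\right) = -9 + q + 2 D$)
$\frac{G{\left(3,-6 \right)}}{\sqrt{66 - 108}} + \frac{m}{397} = \frac{-9 + 3 + 2 \left(-6\right)}{\sqrt{66 - 108}} + \frac{18}{397} = \frac{-9 + 3 - 12}{\sqrt{-42}} + 18 \cdot \frac{1}{397} = - \frac{18}{i \sqrt{42}} + \frac{18}{397} = - 18 \left(- \frac{i \sqrt{42}}{42}\right) + \frac{18}{397} = \frac{3 i \sqrt{42}}{7} + \frac{18}{397} = \frac{18}{397} + \frac{3 i \sqrt{42}}{7}$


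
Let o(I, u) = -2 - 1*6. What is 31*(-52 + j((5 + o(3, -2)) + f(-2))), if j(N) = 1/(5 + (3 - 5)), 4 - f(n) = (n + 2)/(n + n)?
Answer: -4805/3 ≈ -1601.7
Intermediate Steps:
o(I, u) = -8 (o(I, u) = -2 - 6 = -8)
f(n) = 4 - (2 + n)/(2*n) (f(n) = 4 - (n + 2)/(n + n) = 4 - (2 + n)/(2*n))
j(N) = ⅓ (j(N) = 1/(5 - 2) = 1/3 = ⅓)
31*(-52 + j((5 + o(3, -2)) + f(-2))) = 31*(-52 + ⅓) = 31*(-155/3) = -4805/3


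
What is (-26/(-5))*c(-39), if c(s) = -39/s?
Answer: 26/5 ≈ 5.2000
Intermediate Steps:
(-26/(-5))*c(-39) = (-26/(-5))*(-39/(-39)) = (-26*(-⅕))*(-39*(-1/39)) = (26/5)*1 = 26/5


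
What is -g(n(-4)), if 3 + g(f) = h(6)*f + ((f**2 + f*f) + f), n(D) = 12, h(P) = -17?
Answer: -93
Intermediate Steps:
g(f) = -3 - 16*f + 2*f**2 (g(f) = -3 + (-17*f + ((f**2 + f*f) + f)) = -3 + (-17*f + ((f**2 + f**2) + f)) = -3 + (-17*f + (2*f**2 + f)) = -3 + (-17*f + (f + 2*f**2)) = -3 + (-16*f + 2*f**2) = -3 - 16*f + 2*f**2)
-g(n(-4)) = -(-3 - 16*12 + 2*12**2) = -(-3 - 192 + 2*144) = -(-3 - 192 + 288) = -1*93 = -93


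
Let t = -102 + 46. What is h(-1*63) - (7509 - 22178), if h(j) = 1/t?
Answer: 821463/56 ≈ 14669.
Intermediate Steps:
t = -56
h(j) = -1/56 (h(j) = 1/(-56) = -1/56)
h(-1*63) - (7509 - 22178) = -1/56 - (7509 - 22178) = -1/56 - 1*(-14669) = -1/56 + 14669 = 821463/56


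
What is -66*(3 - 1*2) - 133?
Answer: -199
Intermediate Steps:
-66*(3 - 1*2) - 133 = -66*(3 - 2) - 133 = -66*1 - 133 = -66 - 133 = -199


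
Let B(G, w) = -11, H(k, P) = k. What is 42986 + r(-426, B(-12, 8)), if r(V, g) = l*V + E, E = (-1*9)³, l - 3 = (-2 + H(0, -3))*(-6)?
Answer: 35867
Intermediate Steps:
l = 15 (l = 3 + (-2 + 0)*(-6) = 3 - 2*(-6) = 3 + 12 = 15)
E = -729 (E = (-9)³ = -729)
r(V, g) = -729 + 15*V (r(V, g) = 15*V - 729 = -729 + 15*V)
42986 + r(-426, B(-12, 8)) = 42986 + (-729 + 15*(-426)) = 42986 + (-729 - 6390) = 42986 - 7119 = 35867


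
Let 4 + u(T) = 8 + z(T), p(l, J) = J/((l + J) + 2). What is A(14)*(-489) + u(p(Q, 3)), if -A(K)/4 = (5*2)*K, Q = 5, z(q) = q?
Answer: 2738443/10 ≈ 2.7384e+5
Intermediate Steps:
p(l, J) = J/(2 + J + l) (p(l, J) = J/((J + l) + 2) = J/(2 + J + l))
A(K) = -40*K (A(K) = -4*5*2*K = -40*K)
u(T) = 4 + T (u(T) = -4 + (8 + T) = 4 + T)
A(14)*(-489) + u(p(Q, 3)) = -40*14*(-489) + (4 + 3/(2 + 3 + 5)) = -560*(-489) + (4 + 3/10) = 273840 + (4 + 3*(1/10)) = 273840 + (4 + 3/10) = 273840 + 43/10 = 2738443/10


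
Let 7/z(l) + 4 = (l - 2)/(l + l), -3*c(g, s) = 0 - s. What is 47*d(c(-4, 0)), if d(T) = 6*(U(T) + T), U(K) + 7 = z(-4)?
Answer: -33558/13 ≈ -2581.4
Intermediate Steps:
c(g, s) = s/3 (c(g, s) = -(0 - s)/3 = -(-1)*s/3 = s/3)
z(l) = 7/(-4 + (-2 + l)/(2*l)) (z(l) = 7/(-4 + (l - 2)/(l + l)) = 7/(-4 + (-2 + l)/((2*l))) = 7/(-4 + (-2 + l)*(1/(2*l))) = 7/(-4 + (-2 + l)/(2*l)))
U(K) = -119/13 (U(K) = -7 - 14*(-4)/(2 + 7*(-4)) = -7 - 14*(-4)/(2 - 28) = -7 - 14*(-4)/(-26) = -7 - 14*(-4)*(-1/26) = -7 - 28/13 = -119/13)
d(T) = -714/13 + 6*T (d(T) = 6*(-119/13 + T) = -714/13 + 6*T)
47*d(c(-4, 0)) = 47*(-714/13 + 6*((⅓)*0)) = 47*(-714/13 + 6*0) = 47*(-714/13 + 0) = 47*(-714/13) = -33558/13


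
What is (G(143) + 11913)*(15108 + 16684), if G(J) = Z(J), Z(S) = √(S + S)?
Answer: 378738096 + 31792*√286 ≈ 3.7928e+8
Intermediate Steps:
Z(S) = √2*√S (Z(S) = √(2*S) = √2*√S)
G(J) = √2*√J
(G(143) + 11913)*(15108 + 16684) = (√2*√143 + 11913)*(15108 + 16684) = (√286 + 11913)*31792 = (11913 + √286)*31792 = 378738096 + 31792*√286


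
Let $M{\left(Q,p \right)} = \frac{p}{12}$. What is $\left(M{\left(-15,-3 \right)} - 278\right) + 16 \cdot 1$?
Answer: $- \frac{1049}{4} \approx -262.25$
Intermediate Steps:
$M{\left(Q,p \right)} = \frac{p}{12}$ ($M{\left(Q,p \right)} = p \frac{1}{12} = \frac{p}{12}$)
$\left(M{\left(-15,-3 \right)} - 278\right) + 16 \cdot 1 = \left(\frac{1}{12} \left(-3\right) - 278\right) + 16 \cdot 1 = \left(- \frac{1}{4} - 278\right) + 16 = - \frac{1113}{4} + 16 = - \frac{1049}{4}$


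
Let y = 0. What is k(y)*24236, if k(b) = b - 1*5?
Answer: -121180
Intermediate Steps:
k(b) = -5 + b (k(b) = b - 5 = -5 + b)
k(y)*24236 = (-5 + 0)*24236 = -5*24236 = -121180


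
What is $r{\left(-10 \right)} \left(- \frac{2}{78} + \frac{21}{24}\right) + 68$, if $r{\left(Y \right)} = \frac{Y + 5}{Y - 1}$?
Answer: $\frac{234701}{3432} \approx 68.386$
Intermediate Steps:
$r{\left(Y \right)} = \frac{5 + Y}{-1 + Y}$
$r{\left(-10 \right)} \left(- \frac{2}{78} + \frac{21}{24}\right) + 68 = \frac{5 - 10}{-1 - 10} \left(- \frac{2}{78} + \frac{21}{24}\right) + 68 = \frac{1}{-11} \left(-5\right) \left(\left(-2\right) \frac{1}{78} + 21 \cdot \frac{1}{24}\right) + 68 = \left(- \frac{1}{11}\right) \left(-5\right) \left(- \frac{1}{39} + \frac{7}{8}\right) + 68 = \frac{5}{11} \cdot \frac{265}{312} + 68 = \frac{1325}{3432} + 68 = \frac{234701}{3432}$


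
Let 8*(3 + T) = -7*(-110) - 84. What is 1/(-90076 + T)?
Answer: -4/359973 ≈ -1.1112e-5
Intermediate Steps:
T = 331/4 (T = -3 + (-7*(-110) - 84)/8 = -3 + (770 - 84)/8 = -3 + (⅛)*686 = -3 + 343/4 = 331/4 ≈ 82.750)
1/(-90076 + T) = 1/(-90076 + 331/4) = 1/(-359973/4) = -4/359973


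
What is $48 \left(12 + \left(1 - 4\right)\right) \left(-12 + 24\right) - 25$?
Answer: $5159$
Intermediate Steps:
$48 \left(12 + \left(1 - 4\right)\right) \left(-12 + 24\right) - 25 = 48 \left(12 + \left(1 - 4\right)\right) 12 - 25 = 48 \left(12 - 3\right) 12 - 25 = 48 \cdot 9 \cdot 12 - 25 = 48 \cdot 108 - 25 = 5184 - 25 = 5159$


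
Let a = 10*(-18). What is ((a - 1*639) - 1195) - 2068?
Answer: -4082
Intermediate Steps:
a = -180
((a - 1*639) - 1195) - 2068 = ((-180 - 1*639) - 1195) - 2068 = ((-180 - 639) - 1195) - 2068 = (-819 - 1195) - 2068 = -2014 - 2068 = -4082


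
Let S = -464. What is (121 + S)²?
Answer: 117649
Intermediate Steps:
(121 + S)² = (121 - 464)² = (-343)² = 117649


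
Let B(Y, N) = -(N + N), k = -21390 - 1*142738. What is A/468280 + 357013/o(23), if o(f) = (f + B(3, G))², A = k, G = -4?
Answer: 907740873/2445745 ≈ 371.15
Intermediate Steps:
k = -164128 (k = -21390 - 142738 = -164128)
A = -164128
B(Y, N) = -2*N
o(f) = (8 + f)² (o(f) = (f - 2*(-4))² = (f + 8)² = (8 + f)²)
A/468280 + 357013/o(23) = -164128/468280 + 357013/((8 + 23)²) = -164128*1/468280 + 357013/(31²) = -892/2545 + 357013/961 = 907740873/2445745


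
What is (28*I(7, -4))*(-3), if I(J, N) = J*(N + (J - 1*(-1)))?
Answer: -2352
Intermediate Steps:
I(J, N) = J*(1 + J + N) (I(J, N) = J*(N + (J + 1)) = J*(N + (1 + J)) = J*(1 + J + N))
(28*I(7, -4))*(-3) = (28*(7*(1 + 7 - 4)))*(-3) = (28*(7*4))*(-3) = (28*28)*(-3) = 784*(-3) = -2352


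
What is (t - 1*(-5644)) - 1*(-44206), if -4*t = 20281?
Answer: 179119/4 ≈ 44780.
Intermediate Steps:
t = -20281/4 (t = -¼*20281 = -20281/4 ≈ -5070.3)
(t - 1*(-5644)) - 1*(-44206) = (-20281/4 - 1*(-5644)) - 1*(-44206) = (-20281/4 + 5644) + 44206 = 2295/4 + 44206 = 179119/4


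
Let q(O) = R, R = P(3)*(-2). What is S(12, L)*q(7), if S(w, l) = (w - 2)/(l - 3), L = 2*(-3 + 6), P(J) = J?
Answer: -20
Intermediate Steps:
R = -6 (R = 3*(-2) = -6)
L = 6 (L = 2*3 = 6)
S(w, l) = (-2 + w)/(-3 + l)
q(O) = -6
S(12, L)*q(7) = ((-2 + 12)/(-3 + 6))*(-6) = (10/3)*(-6) = -20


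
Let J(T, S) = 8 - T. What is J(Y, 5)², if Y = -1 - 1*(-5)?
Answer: 16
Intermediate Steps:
Y = 4 (Y = -1 + 5 = 4)
J(Y, 5)² = (8 - 1*4)² = (8 - 4)² = 4² = 16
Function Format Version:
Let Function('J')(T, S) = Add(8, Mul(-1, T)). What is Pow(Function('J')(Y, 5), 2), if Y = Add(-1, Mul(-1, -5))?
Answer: 16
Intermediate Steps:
Y = 4 (Y = Add(-1, 5) = 4)
Pow(Function('J')(Y, 5), 2) = Pow(Add(8, Mul(-1, 4)), 2) = Pow(Add(8, -4), 2) = Pow(4, 2) = 16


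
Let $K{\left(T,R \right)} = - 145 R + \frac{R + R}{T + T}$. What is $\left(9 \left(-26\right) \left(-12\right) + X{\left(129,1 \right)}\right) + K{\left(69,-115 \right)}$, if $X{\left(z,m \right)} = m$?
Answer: $\frac{58447}{3} \approx 19482.0$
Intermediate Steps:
$K{\left(T,R \right)} = - 145 R + \frac{R}{T}$ ($K{\left(T,R \right)} = - 145 R + \frac{2 R}{2 T} = - 145 R + 2 R \frac{1}{2 T} = - 145 R + \frac{R}{T}$)
$\left(9 \left(-26\right) \left(-12\right) + X{\left(129,1 \right)}\right) + K{\left(69,-115 \right)} = \left(9 \left(-26\right) \left(-12\right) + 1\right) - \left(-16675 + \frac{115}{69}\right) = \left(\left(-234\right) \left(-12\right) + 1\right) + \left(16675 - \frac{5}{3}\right) = \left(2808 + 1\right) + \left(16675 - \frac{5}{3}\right) = 2809 + \frac{50020}{3} = \frac{58447}{3}$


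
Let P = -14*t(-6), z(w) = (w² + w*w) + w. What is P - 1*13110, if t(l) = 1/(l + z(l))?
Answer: -393307/30 ≈ -13110.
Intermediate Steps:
z(w) = w + 2*w² (z(w) = (w² + w²) + w = 2*w² + w = w + 2*w²)
t(l) = 1/(l + l*(1 + 2*l))
P = -7/30 (P = -7/((-6)*(1 - 6)) = -7*(-1)/(6*(-5)) = -7*(-1)*(-1)/(6*5) = -14*1/60 = -7/30 ≈ -0.23333)
P - 1*13110 = -7/30 - 1*13110 = -7/30 - 13110 = -393307/30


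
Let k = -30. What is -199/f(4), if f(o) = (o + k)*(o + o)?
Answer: 199/208 ≈ 0.95673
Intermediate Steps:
f(o) = 2*o*(-30 + o) (f(o) = (o - 30)*(o + o) = (-30 + o)*(2*o) = 2*o*(-30 + o))
-199/f(4) = -199*1/(8*(-30 + 4)) = -199/(2*4*(-26)) = -199/(-208) = -199*(-1/208) = 199/208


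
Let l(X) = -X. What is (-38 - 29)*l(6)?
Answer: 402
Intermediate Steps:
(-38 - 29)*l(6) = (-38 - 29)*(-1*6) = -67*(-6) = 402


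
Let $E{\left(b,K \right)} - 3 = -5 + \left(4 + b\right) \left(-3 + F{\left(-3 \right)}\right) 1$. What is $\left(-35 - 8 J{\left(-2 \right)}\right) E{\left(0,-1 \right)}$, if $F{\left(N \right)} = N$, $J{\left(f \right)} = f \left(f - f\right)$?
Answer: $910$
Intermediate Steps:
$J{\left(f \right)} = 0$ ($J{\left(f \right)} = f 0 = 0$)
$E{\left(b,K \right)} = -26 - 6 b$ ($E{\left(b,K \right)} = 3 + \left(-5 + \left(4 + b\right) \left(-3 - 3\right) 1\right) = 3 + \left(-5 + \left(4 + b\right) \left(-6\right) 1\right) = 3 + \left(-5 + \left(-24 - 6 b\right) 1\right) = 3 - \left(29 + 6 b\right) = -26 - 6 b$)
$\left(-35 - 8 J{\left(-2 \right)}\right) E{\left(0,-1 \right)} = \left(-35 - 0\right) \left(-26 - 0\right) = \left(-35 + 0\right) \left(-26 + 0\right) = \left(-35\right) \left(-26\right) = 910$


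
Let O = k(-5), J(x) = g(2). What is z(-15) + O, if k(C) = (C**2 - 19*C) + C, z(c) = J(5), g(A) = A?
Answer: 117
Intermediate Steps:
J(x) = 2
z(c) = 2
k(C) = C**2 - 18*C
O = 115 (O = -5*(-18 - 5) = -5*(-23) = 115)
z(-15) + O = 2 + 115 = 117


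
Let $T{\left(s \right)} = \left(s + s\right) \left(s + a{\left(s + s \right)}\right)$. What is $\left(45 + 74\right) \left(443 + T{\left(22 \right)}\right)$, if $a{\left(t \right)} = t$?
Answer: $398293$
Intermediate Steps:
$T{\left(s \right)} = 6 s^{2}$ ($T{\left(s \right)} = \left(s + s\right) \left(s + \left(s + s\right)\right) = 2 s \left(s + 2 s\right) = 2 s 3 s = 6 s^{2}$)
$\left(45 + 74\right) \left(443 + T{\left(22 \right)}\right) = \left(45 + 74\right) \left(443 + 6 \cdot 22^{2}\right) = 119 \left(443 + 6 \cdot 484\right) = 119 \left(443 + 2904\right) = 119 \cdot 3347 = 398293$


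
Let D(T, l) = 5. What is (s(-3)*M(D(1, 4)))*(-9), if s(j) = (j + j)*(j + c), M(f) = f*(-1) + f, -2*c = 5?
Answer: 0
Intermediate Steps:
c = -5/2 (c = -½*5 = -5/2 ≈ -2.5000)
M(f) = 0 (M(f) = -f + f = 0)
s(j) = 2*j*(-5/2 + j) (s(j) = (j + j)*(j - 5/2) = (2*j)*(-5/2 + j) = 2*j*(-5/2 + j))
(s(-3)*M(D(1, 4)))*(-9) = (-3*(-5 + 2*(-3))*0)*(-9) = (-3*(-5 - 6)*0)*(-9) = (-3*(-11)*0)*(-9) = (33*0)*(-9) = 0*(-9) = 0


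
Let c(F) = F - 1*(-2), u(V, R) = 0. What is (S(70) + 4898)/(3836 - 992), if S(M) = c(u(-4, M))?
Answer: 1225/711 ≈ 1.7229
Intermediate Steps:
c(F) = 2 + F (c(F) = F + 2 = 2 + F)
S(M) = 2 (S(M) = 2 + 0 = 2)
(S(70) + 4898)/(3836 - 992) = (2 + 4898)/(3836 - 992) = 4900/2844 = 4900*(1/2844) = 1225/711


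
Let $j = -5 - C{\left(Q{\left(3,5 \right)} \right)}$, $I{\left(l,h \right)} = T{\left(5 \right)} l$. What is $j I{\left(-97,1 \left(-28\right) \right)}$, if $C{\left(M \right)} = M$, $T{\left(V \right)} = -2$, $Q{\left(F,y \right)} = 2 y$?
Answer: $-2910$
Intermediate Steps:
$I{\left(l,h \right)} = - 2 l$
$j = -15$ ($j = -5 - 2 \cdot 5 = -5 - 10 = -15$)
$j I{\left(-97,1 \left(-28\right) \right)} = - 15 \left(\left(-2\right) \left(-97\right)\right) = \left(-15\right) 194 = -2910$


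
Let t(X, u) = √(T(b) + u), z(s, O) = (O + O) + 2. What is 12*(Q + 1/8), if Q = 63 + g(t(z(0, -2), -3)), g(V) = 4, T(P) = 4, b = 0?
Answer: 1611/2 ≈ 805.50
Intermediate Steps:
z(s, O) = 2 + 2*O (z(s, O) = 2*O + 2 = 2 + 2*O)
t(X, u) = √(4 + u)
Q = 67 (Q = 63 + 4 = 67)
12*(Q + 1/8) = 12*(67 + 1/8) = 12*(67 + ⅛) = 12*(537/8) = 1611/2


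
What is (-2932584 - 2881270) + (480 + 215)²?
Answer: -5330829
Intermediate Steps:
(-2932584 - 2881270) + (480 + 215)² = -5813854 + 695² = -5813854 + 483025 = -5330829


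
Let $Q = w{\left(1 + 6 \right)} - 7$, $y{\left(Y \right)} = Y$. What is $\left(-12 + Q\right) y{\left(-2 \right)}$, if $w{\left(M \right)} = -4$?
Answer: $46$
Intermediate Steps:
$Q = -11$ ($Q = -4 - 7 = -11$)
$\left(-12 + Q\right) y{\left(-2 \right)} = \left(-12 - 11\right) \left(-2\right) = \left(-23\right) \left(-2\right) = 46$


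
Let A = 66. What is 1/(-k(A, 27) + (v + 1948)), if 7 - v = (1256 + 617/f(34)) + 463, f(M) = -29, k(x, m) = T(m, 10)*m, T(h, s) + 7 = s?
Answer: 29/5112 ≈ 0.0056729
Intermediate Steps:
T(h, s) = -7 + s
k(x, m) = 3*m (k(x, m) = (-7 + 10)*m = 3*m)
v = -49031/29 (v = 7 - ((1256 + 617/(-29)) + 463) = 7 - ((1256 + 617*(-1/29)) + 463) = 7 - ((1256 - 617/29) + 463) = 7 - (35807/29 + 463) = 7 - 1*49234/29 = 7 - 49234/29 = -49031/29 ≈ -1690.7)
1/(-k(A, 27) + (v + 1948)) = 1/(-3*27 + (-49031/29 + 1948)) = 1/(-1*81 + 7461/29) = 1/(-81 + 7461/29) = 1/(5112/29) = 29/5112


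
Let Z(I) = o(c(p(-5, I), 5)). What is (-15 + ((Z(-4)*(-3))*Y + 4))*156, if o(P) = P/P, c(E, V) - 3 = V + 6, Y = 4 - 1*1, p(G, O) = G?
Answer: -3120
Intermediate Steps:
Y = 3 (Y = 4 - 1 = 3)
c(E, V) = 9 + V (c(E, V) = 3 + (V + 6) = 3 + (6 + V) = 9 + V)
o(P) = 1
Z(I) = 1
(-15 + ((Z(-4)*(-3))*Y + 4))*156 = (-15 + ((1*(-3))*3 + 4))*156 = (-15 + (-3*3 + 4))*156 = (-15 + (-9 + 4))*156 = (-15 - 5)*156 = -20*156 = -3120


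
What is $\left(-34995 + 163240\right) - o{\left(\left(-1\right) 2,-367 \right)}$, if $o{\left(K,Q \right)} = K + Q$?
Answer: $128614$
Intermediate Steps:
$\left(-34995 + 163240\right) - o{\left(\left(-1\right) 2,-367 \right)} = \left(-34995 + 163240\right) - \left(\left(-1\right) 2 - 367\right) = 128245 - \left(-2 - 367\right) = 128245 - -369 = 128245 + 369 = 128614$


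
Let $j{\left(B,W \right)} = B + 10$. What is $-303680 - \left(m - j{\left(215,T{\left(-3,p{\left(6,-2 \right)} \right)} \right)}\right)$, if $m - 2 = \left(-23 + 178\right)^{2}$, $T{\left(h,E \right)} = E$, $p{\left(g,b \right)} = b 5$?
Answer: $-327482$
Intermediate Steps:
$p{\left(g,b \right)} = 5 b$
$m = 24027$ ($m = 2 + \left(-23 + 178\right)^{2} = 2 + 155^{2} = 2 + 24025 = 24027$)
$j{\left(B,W \right)} = 10 + B$
$-303680 - \left(m - j{\left(215,T{\left(-3,p{\left(6,-2 \right)} \right)} \right)}\right) = -303680 + \left(\left(10 + 215\right) - 24027\right) = -303680 + \left(225 - 24027\right) = -303680 - 23802 = -327482$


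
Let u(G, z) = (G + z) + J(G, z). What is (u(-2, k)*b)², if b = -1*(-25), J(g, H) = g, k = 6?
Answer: 2500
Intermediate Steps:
u(G, z) = z + 2*G (u(G, z) = (G + z) + G = z + 2*G)
b = 25
(u(-2, k)*b)² = ((6 + 2*(-2))*25)² = ((6 - 4)*25)² = (2*25)² = 50² = 2500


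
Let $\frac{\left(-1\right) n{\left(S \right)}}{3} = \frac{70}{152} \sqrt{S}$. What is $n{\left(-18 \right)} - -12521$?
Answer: $12521 - \frac{315 i \sqrt{2}}{76} \approx 12521.0 - 5.8615 i$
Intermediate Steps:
$n{\left(S \right)} = - \frac{105 \sqrt{S}}{76}$ ($n{\left(S \right)} = - 3 \cdot \frac{70}{152} \sqrt{S} = - 3 \cdot 70 \cdot \frac{1}{152} \sqrt{S} = - 3 \frac{35 \sqrt{S}}{76} = - \frac{105 \sqrt{S}}{76}$)
$n{\left(-18 \right)} - -12521 = - \frac{105 \sqrt{-18}}{76} - -12521 = - \frac{105 \cdot 3 i \sqrt{2}}{76} + 12521 = - \frac{315 i \sqrt{2}}{76} + 12521 = 12521 - \frac{315 i \sqrt{2}}{76}$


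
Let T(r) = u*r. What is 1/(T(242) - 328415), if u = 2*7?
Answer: -1/325027 ≈ -3.0767e-6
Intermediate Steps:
u = 14
T(r) = 14*r
1/(T(242) - 328415) = 1/(14*242 - 328415) = 1/(3388 - 328415) = 1/(-325027) = -1/325027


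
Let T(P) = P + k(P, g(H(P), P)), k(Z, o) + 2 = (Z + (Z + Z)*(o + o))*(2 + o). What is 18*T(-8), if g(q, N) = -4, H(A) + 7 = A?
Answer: -4500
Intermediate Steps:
H(A) = -7 + A
k(Z, o) = -2 + (2 + o)*(Z + 4*Z*o) (k(Z, o) = -2 + (Z + (Z + Z)*(o + o))*(2 + o) = -2 + (Z + (2*Z)*(2*o))*(2 + o) = -2 + (Z + 4*Z*o)*(2 + o) = -2 + (2 + o)*(Z + 4*Z*o))
T(P) = -2 + 31*P (T(P) = P + (-2 + 2*P + 4*P*(-4)² + 9*P*(-4)) = P + (-2 + 2*P + 4*P*16 - 36*P) = P + (-2 + 2*P + 64*P - 36*P) = P + (-2 + 30*P) = -2 + 31*P)
18*T(-8) = 18*(-2 + 31*(-8)) = 18*(-2 - 248) = 18*(-250) = -4500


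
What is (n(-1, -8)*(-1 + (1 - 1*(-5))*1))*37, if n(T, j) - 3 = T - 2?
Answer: 0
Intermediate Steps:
n(T, j) = 1 + T (n(T, j) = 3 + (T - 2) = 3 + (-2 + T) = 1 + T)
(n(-1, -8)*(-1 + (1 - 1*(-5))*1))*37 = ((1 - 1)*(-1 + (1 - 1*(-5))*1))*37 = (0*(-1 + (1 + 5)*1))*37 = (0*(-1 + 6*1))*37 = (0*(-1 + 6))*37 = (0*5)*37 = 0*37 = 0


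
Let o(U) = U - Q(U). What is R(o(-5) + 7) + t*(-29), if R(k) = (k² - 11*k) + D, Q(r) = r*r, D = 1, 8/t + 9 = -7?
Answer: 1595/2 ≈ 797.50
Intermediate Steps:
t = -½ (t = 8/(-9 - 7) = 8/(-16) = 8*(-1/16) = -½ ≈ -0.50000)
Q(r) = r²
o(U) = U - U²
R(k) = 1 + k² - 11*k (R(k) = (k² - 11*k) + 1 = 1 + k² - 11*k)
R(o(-5) + 7) + t*(-29) = (1 + (-5*(1 - 1*(-5)) + 7)² - 11*(-5*(1 - 1*(-5)) + 7)) - ½*(-29) = (1 + (-5*(1 + 5) + 7)² - 11*(-5*(1 + 5) + 7)) + 29/2 = (1 + (-5*6 + 7)² - 11*(-5*6 + 7)) + 29/2 = (1 + (-30 + 7)² - 11*(-30 + 7)) + 29/2 = (1 + (-23)² - 11*(-23)) + 29/2 = (1 + 529 + 253) + 29/2 = 783 + 29/2 = 1595/2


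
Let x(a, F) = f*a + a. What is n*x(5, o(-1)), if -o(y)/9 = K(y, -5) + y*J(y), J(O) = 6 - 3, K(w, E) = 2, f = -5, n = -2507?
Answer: 50140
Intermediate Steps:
J(O) = 3
o(y) = -18 - 27*y (o(y) = -9*(2 + y*3) = -9*(2 + 3*y) = -18 - 27*y)
x(a, F) = -4*a (x(a, F) = -5*a + a = -4*a)
n*x(5, o(-1)) = -(-10028)*5 = -2507*(-20) = 50140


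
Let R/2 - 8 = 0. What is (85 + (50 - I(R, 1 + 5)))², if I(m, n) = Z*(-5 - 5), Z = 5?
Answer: 34225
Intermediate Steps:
R = 16 (R = 16 + 2*0 = 16 + 0 = 16)
I(m, n) = -50 (I(m, n) = 5*(-5 - 5) = 5*(-10) = -50)
(85 + (50 - I(R, 1 + 5)))² = (85 + (50 - 1*(-50)))² = (85 + (50 + 50))² = (85 + 100)² = 185² = 34225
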